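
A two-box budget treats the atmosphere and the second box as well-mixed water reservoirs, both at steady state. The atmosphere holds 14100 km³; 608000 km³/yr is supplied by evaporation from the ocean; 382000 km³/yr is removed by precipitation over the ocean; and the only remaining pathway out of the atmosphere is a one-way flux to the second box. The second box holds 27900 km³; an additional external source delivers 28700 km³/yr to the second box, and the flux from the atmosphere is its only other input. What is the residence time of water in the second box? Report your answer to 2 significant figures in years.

0.11 yr

Balance the atmosphere: ΣF_in = 608000 km³/yr.
Flux to the second box = ΣF_in − (382000) = 226000 km³/yr.
Total input to the second box = 226000 + 28700 = 254700 km³/yr; at steady state this equals its total output.
τ = M / F = 27900 / 254700 = 0.1095 yr.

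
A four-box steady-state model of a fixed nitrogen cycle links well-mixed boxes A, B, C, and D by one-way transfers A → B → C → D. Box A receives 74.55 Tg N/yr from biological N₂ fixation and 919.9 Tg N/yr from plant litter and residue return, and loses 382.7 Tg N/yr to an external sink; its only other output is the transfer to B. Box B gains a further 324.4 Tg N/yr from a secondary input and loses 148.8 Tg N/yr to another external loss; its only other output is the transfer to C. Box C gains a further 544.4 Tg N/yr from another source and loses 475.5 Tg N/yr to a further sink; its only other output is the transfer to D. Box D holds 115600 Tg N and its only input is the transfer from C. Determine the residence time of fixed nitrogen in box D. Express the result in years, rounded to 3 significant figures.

135 yr

Box A: F(A→B) = (74.55 + 919.9) − 382.7 = 611.75 Tg N/yr.
Box B: F(B→C) = (611.75 + 324.4) − 148.8 = 787.35 Tg N/yr.
Box C: F(C→D) = (787.35 + 544.4) − 475.5 = 856.25 Tg N/yr.
Box D throughput = its input = 856.25 Tg N/yr; τ = 115600 / 856.25 = 135.0 yr.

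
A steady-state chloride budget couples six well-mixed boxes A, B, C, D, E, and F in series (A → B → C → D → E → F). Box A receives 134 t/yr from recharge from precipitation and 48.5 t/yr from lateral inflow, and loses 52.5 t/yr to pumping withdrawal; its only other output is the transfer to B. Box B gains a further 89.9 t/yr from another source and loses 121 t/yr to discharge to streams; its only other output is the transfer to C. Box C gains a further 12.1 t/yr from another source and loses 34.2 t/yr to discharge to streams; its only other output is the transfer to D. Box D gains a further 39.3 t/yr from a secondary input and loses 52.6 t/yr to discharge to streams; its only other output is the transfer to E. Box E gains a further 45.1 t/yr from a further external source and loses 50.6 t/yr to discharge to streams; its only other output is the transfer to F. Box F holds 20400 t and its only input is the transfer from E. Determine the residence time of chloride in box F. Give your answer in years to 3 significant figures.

Box A: F(A→B) = (134 + 48.5) − 52.5 = 130.00 t/yr.
Box B: F(B→C) = (130.00 + 89.9) − 121 = 98.900 t/yr.
Box C: F(C→D) = (98.900 + 12.1) − 34.2 = 76.800 t/yr.
Box D: F(D→E) = (76.800 + 39.3) − 52.6 = 63.500 t/yr.
Box E: F(E→F) = (63.500 + 45.1) − 50.6 = 58.000 t/yr.
Box F throughput = its input = 58.000 t/yr; τ = 20400 / 58.000 = 351.7 yr.

352 yr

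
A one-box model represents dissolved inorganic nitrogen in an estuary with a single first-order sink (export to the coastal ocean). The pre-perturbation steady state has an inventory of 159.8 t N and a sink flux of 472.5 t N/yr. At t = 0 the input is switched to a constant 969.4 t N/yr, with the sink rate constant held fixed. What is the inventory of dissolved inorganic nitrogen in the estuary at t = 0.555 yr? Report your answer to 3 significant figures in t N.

The sink rate constant is k = F₀/M₀ = 472.5/159.8 = 2.957 yr⁻¹.
Solving dM/dt = F₁ − kM with M(0) = M₀ gives M(t) = F₁/k + (M₀ − F₁/k)·e^(−kt).
F₁/k = 969.4/2.957 = 327.85 t N; kt = 2.957 × 0.555 = 1.641, e^(−kt) = 0.1938.
M(0.555) = 327.85 + (159.8 − 327.85) × 0.1938 = 327.85 − 32.57 = 295.29 t N.

295 t N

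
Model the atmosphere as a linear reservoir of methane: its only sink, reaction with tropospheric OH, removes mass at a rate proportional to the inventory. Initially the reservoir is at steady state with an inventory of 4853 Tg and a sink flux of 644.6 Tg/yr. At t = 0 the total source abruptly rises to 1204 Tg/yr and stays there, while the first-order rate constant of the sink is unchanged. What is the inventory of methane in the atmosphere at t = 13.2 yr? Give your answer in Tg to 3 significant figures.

The sink rate constant is k = F₀/M₀ = 644.6/4853 = 0.1328 yr⁻¹.
Solving dM/dt = F₁ − kM with M(0) = M₀ gives M(t) = F₁/k + (M₀ − F₁/k)·e^(−kt).
F₁/k = 1204/0.1328 = 9064.6 Tg; kt = 0.1328 × 13.2 = 1.753, e^(−kt) = 0.1732.
M(13.2) = 9064.6 + (4853 − 9064.6) × 0.1732 = 9064.6 − 729.5 = 8335.1 Tg.

8340 Tg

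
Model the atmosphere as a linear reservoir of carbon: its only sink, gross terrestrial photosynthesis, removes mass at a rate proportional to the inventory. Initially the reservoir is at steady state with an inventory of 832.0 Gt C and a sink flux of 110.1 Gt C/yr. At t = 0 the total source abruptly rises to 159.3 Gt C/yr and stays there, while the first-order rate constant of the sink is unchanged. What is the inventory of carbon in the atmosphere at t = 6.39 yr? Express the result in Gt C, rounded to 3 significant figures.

τ = M₀/F₀ = 832.0/110.1 = 7.557 yr; rate constant k = 1/τ.
New steady state M_∞ = F₁/k = F₁·τ = 159.3 × 7.557 = 1203.8 Gt C.
M(t) = M_∞ + (M₀ − M_∞)·e^(−t/τ); t/τ = 6.39/7.557 = 0.8456, so e^(−t/τ) = 0.4293.
M(t) = 1203.8 − 371.8 × 0.4293 = 1044.2 Gt C.

1040 Gt C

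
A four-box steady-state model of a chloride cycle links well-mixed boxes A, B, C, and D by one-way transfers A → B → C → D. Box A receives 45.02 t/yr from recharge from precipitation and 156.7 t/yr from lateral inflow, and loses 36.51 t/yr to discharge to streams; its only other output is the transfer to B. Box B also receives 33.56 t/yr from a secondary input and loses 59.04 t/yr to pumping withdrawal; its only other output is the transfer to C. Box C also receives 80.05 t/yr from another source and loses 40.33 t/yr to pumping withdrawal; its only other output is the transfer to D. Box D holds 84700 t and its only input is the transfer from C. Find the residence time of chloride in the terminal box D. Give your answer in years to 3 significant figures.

Box A: F(A→B) = (45.02 + 156.7) − 36.51 = 165.21 t/yr.
Box B: F(B→C) = (165.21 + 33.56) − 59.04 = 139.73 t/yr.
Box C: F(C→D) = (139.73 + 80.05) − 40.33 = 179.45 t/yr.
Box D throughput = its input = 179.45 t/yr; τ = 84700 / 179.45 = 472.0 yr.

472 yr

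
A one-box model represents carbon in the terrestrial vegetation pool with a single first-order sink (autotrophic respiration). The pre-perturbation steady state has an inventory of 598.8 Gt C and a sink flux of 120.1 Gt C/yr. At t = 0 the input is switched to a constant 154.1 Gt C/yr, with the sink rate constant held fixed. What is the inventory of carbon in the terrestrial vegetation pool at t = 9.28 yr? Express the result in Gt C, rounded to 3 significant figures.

Residence time τ = M₀/F₀ = 4.986 yr. The eventual steady state is M_∞ = M₀·(F₁/F₀) = 598.8 × 154.1/120.1 = 768.32 Gt C.
The anomaly ΔM(t) = M(t) − M_∞ decays as ΔM₀·e^(−t/τ) with ΔM₀ = 598.8 − 768.32 = −169.5 Gt C.
At t = 9.28 yr, e^(−t/τ) = e^(−1.861) = 0.1555, so ΔM = −26.36 Gt C and M = 768.32 − 26.36 = 741.96 Gt C.

742 Gt C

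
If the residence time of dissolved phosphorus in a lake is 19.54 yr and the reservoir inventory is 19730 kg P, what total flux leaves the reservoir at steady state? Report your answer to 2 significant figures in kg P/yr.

1000 kg P/yr

F = M / τ = 19730 / 19.54 = 1010 kg P/yr.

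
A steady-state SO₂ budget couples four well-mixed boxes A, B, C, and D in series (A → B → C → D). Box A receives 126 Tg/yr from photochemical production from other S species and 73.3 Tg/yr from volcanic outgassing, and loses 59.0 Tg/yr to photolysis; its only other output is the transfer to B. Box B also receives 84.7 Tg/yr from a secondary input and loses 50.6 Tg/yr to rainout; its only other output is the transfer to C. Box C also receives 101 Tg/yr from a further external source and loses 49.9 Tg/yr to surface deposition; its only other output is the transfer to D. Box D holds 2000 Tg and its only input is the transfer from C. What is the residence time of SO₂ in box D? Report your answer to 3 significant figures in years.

Box A: F(A→B) = (126 + 73.3) − 59.0 = 140.30 Tg/yr.
Box B: F(B→C) = (140.30 + 84.7) − 50.6 = 174.40 Tg/yr.
Box C: F(C→D) = (174.40 + 101) − 49.9 = 225.50 Tg/yr.
Box D throughput = its input = 225.50 Tg/yr; τ = 2000 / 225.50 = 8.869 yr.

8.87 yr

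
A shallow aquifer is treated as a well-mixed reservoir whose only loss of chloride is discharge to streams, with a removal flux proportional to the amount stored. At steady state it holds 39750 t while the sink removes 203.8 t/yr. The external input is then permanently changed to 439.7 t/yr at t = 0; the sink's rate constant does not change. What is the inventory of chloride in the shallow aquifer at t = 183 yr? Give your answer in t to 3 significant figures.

τ = M₀/F₀ = 39750/203.8 = 195.0 yr; rate constant k = 1/τ.
New steady state M_∞ = F₁/k = F₁·τ = 439.7 × 195.0 = 85761 t.
M(t) = M_∞ + (M₀ − M_∞)·e^(−t/τ); t/τ = 183/195.0 = 0.9382, so e^(−t/τ) = 0.3913.
M(t) = 85761 − 46010 × 0.3913 = 67756 t.

67800 t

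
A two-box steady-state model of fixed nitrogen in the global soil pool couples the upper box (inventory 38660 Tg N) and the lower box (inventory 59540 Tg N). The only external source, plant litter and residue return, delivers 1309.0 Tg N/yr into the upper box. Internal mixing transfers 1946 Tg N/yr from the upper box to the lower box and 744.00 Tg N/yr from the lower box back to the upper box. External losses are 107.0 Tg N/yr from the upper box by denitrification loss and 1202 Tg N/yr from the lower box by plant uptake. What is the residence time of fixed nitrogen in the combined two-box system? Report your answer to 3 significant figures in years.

75.0 yr

For the system as a whole, the A↔B exchange is internal and contributes nothing to the throughput; only the external sinks remove mass.
M_total = 38660 + 59540 = 98200 Tg N.
ΣF_external_out = 107.0 + 1202 = 1309.0 Tg N/yr.
τ = M_total / ΣF_ext = 98200 / 1309.0 = 75.02 yr.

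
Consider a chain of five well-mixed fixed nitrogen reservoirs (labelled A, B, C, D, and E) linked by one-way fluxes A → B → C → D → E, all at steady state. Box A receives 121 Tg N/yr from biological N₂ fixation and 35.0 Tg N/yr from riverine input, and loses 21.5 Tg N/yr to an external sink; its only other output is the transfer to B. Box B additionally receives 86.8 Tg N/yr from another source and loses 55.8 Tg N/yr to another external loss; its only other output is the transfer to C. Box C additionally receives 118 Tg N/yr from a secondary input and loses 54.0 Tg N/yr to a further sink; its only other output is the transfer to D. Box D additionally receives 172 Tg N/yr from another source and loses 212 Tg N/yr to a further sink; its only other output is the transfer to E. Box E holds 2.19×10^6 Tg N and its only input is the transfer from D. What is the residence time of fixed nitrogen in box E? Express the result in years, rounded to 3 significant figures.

Box A: F(A→B) = (121 + 35.0) − 21.5 = 134.50 Tg N/yr.
Box B: F(B→C) = (134.50 + 86.8) − 55.8 = 165.50 Tg N/yr.
Box C: F(C→D) = (165.50 + 118) − 54.0 = 229.50 Tg N/yr.
Box D: F(D→E) = (229.50 + 172) − 212 = 189.50 Tg N/yr.
Box E throughput = its input = 189.50 Tg N/yr; τ = 2.19×10^6 / 189.50 = 11560 yr.

11600 yr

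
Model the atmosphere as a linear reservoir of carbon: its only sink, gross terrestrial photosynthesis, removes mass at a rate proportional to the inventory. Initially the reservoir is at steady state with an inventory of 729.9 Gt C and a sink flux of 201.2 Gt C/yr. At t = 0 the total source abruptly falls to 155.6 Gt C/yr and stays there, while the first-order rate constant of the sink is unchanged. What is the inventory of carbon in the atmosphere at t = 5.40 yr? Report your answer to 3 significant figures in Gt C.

602 Gt C

Residence time τ = M₀/F₀ = 3.628 yr. The eventual steady state is M_∞ = M₀·(F₁/F₀) = 729.9 × 155.6/201.2 = 564.48 Gt C.
The anomaly ΔM(t) = M(t) − M_∞ decays as ΔM₀·e^(−t/τ) with ΔM₀ = 729.9 − 564.48 = 165.4 Gt C.
At t = 5.40 yr, e^(−t/τ) = e^(−1.489) = 0.2257, so ΔM = 37.34 Gt C and M = 564.48 + 37.34 = 601.81 Gt C.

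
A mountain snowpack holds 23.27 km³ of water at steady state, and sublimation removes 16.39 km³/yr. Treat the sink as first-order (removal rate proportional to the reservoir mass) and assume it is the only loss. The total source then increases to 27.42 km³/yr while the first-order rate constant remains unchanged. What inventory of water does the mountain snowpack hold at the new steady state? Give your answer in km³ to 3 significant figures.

Rate constant k = F/M = 16.39 / 23.27 = 0.7043 yr⁻¹.
At the new steady state, source = k·M_new ⇒ M_new = 27.42 / 0.7043 = 38.93 km³.
(Equivalently M_new = M × F_new/F_old = 23.27 × 27.42/16.39.)

38.9 km³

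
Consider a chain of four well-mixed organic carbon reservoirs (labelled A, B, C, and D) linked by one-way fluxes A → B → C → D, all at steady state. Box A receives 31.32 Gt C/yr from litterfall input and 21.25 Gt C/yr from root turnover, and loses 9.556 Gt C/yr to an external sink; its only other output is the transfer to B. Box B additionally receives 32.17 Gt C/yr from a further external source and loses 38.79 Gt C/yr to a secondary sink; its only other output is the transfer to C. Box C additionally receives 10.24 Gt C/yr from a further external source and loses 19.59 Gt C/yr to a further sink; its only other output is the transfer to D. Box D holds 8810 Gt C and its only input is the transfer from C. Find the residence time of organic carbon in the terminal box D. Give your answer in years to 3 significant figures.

326 yr

Box A: F(A→B) = (31.32 + 21.25) − 9.556 = 43.014 Gt C/yr.
Box B: F(B→C) = (43.014 + 32.17) − 38.79 = 36.394 Gt C/yr.
Box C: F(C→D) = (36.394 + 10.24) − 19.59 = 27.044 Gt C/yr.
Box D throughput = its input = 27.044 Gt C/yr; τ = 8810 / 27.044 = 325.8 yr.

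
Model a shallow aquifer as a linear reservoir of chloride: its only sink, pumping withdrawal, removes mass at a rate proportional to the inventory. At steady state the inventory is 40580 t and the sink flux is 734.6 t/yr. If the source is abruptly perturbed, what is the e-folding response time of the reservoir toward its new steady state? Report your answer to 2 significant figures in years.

55 yr

For a linear reservoir the response time equals the residence time τ = M/F.
τ = 40580 / 734.6 = 55.24 yr.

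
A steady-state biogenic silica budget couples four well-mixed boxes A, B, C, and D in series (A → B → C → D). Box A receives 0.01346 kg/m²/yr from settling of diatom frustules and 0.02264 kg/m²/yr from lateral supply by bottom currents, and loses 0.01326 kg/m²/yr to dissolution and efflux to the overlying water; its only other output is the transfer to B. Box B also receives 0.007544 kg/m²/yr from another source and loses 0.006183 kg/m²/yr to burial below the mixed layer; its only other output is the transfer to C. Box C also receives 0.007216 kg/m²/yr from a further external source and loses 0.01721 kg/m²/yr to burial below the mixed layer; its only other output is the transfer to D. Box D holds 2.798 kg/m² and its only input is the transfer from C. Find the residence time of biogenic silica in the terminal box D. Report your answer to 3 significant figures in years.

197 yr

Box A: F(A→B) = (0.01346 + 0.02264) − 0.01326 = 0.022840 kg/m²/yr.
Box B: F(B→C) = (0.022840 + 0.007544) − 0.006183 = 0.024201 kg/m²/yr.
Box C: F(C→D) = (0.024201 + 0.007216) − 0.01721 = 0.014207 kg/m²/yr.
Box D throughput = its input = 0.014207 kg/m²/yr; τ = 2.798 / 0.014207 = 196.9 yr.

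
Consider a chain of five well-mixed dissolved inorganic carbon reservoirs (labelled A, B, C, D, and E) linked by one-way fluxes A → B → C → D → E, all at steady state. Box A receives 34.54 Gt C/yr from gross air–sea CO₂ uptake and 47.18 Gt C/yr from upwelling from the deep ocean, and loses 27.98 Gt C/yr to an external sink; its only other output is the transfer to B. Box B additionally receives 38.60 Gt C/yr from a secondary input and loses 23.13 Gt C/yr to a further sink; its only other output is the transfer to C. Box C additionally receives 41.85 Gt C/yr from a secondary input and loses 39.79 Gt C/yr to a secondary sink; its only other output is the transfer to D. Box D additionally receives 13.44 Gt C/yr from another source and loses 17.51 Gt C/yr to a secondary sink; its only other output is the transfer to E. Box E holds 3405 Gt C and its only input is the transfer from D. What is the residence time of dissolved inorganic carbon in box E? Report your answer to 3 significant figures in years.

Box A: F(A→B) = (34.54 + 47.18) − 27.98 = 53.740 Gt C/yr.
Box B: F(B→C) = (53.740 + 38.60) − 23.13 = 69.210 Gt C/yr.
Box C: F(C→D) = (69.210 + 41.85) − 39.79 = 71.270 Gt C/yr.
Box D: F(D→E) = (71.270 + 13.44) − 17.51 = 67.200 Gt C/yr.
Box E throughput = its input = 67.200 Gt C/yr; τ = 3405 / 67.200 = 50.67 yr.

50.7 yr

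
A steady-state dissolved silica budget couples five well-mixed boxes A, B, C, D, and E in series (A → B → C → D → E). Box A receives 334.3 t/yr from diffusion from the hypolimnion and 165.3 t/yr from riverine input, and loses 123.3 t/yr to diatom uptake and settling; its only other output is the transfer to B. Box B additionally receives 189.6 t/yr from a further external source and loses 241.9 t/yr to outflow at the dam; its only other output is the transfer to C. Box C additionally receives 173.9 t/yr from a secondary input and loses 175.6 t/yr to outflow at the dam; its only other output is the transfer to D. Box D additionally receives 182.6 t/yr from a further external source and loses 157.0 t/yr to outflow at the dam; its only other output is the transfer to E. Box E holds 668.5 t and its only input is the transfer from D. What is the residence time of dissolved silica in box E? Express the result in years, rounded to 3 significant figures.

1.92 yr

Box A: F(A→B) = (334.3 + 165.3) − 123.3 = 376.30 t/yr.
Box B: F(B→C) = (376.30 + 189.6) − 241.9 = 324.00 t/yr.
Box C: F(C→D) = (324.00 + 173.9) − 175.6 = 322.30 t/yr.
Box D: F(D→E) = (322.30 + 182.6) − 157.0 = 347.90 t/yr.
Box E throughput = its input = 347.90 t/yr; τ = 668.5 / 347.90 = 1.922 yr.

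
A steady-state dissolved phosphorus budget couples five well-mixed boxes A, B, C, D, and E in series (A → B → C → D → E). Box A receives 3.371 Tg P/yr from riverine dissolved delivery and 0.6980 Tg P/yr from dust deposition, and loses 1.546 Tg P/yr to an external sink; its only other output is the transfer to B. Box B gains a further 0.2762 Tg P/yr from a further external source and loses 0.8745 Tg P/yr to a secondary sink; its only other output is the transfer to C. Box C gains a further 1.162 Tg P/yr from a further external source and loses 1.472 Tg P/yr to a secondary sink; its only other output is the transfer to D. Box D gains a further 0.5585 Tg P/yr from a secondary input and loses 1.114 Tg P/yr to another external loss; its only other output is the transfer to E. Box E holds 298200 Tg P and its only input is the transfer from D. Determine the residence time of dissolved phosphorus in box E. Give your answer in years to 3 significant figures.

Box A: F(A→B) = (3.371 + 0.6980) − 1.546 = 2.5230 Tg P/yr.
Box B: F(B→C) = (2.5230 + 0.2762) − 0.8745 = 1.9247 Tg P/yr.
Box C: F(C→D) = (1.9247 + 1.162) − 1.472 = 1.6147 Tg P/yr.
Box D: F(D→E) = (1.6147 + 0.5585) − 1.114 = 1.0592 Tg P/yr.
Box E throughput = its input = 1.0592 Tg P/yr; τ = 298200 / 1.0592 = 281500 yr.

282000 yr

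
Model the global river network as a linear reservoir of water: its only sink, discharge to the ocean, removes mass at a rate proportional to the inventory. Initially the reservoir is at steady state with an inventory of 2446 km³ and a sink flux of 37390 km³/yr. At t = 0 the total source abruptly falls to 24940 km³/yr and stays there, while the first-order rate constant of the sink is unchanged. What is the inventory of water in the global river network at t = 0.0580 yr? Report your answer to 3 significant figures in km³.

1970 km³

The sink rate constant is k = F₀/M₀ = 37390/2446 = 15.29 yr⁻¹.
Solving dM/dt = F₁ − kM with M(0) = M₀ gives M(t) = F₁/k + (M₀ − F₁/k)·e^(−kt).
F₁/k = 24940/15.29 = 1631.5 km³; kt = 15.29 × 0.0580 = 0.8866, e^(−kt) = 0.4121.
M(0.0580) = 1631.5 + (2446 − 1631.5) × 0.4121 = 1631.5 + 335.6 = 1967.1 km³.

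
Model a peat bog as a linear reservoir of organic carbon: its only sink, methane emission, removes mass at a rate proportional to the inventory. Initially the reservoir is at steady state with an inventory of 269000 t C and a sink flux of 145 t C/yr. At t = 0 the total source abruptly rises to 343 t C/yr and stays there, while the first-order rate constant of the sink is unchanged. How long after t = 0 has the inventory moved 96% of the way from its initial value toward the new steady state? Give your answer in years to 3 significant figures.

5970 yr

τ = M₀/F₀ = 269000/145 = 1855 yr.
The remaining gap fraction is e^(−t/τ); 96% covered ⇒ e^(−t/τ) = 0.0400.
t = −τ ln(0.0400) = 1855 × 3.219 = 5972 yr.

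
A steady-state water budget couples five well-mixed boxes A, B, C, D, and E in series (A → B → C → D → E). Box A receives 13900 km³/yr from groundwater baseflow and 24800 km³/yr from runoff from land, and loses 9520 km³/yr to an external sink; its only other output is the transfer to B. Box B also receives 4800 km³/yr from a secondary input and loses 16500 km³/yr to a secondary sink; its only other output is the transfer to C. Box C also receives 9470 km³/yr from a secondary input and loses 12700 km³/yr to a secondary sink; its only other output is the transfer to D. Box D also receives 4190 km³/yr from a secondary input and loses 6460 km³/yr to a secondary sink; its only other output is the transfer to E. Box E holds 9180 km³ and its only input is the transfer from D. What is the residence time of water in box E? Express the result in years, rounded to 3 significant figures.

0.766 yr

Box A: F(A→B) = (13900 + 24800) − 9520 = 29180 km³/yr.
Box B: F(B→C) = (29180 + 4800) − 16500 = 17480 km³/yr.
Box C: F(C→D) = (17480 + 9470) − 12700 = 14250 km³/yr.
Box D: F(D→E) = (14250 + 4190) − 6460 = 11980 km³/yr.
Box E throughput = its input = 11980 km³/yr; τ = 9180 / 11980 = 0.7663 yr.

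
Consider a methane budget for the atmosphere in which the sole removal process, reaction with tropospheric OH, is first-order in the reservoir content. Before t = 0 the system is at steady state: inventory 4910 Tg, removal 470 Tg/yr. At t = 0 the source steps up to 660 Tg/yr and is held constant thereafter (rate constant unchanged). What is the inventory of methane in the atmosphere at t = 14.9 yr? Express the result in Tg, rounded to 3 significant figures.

The sink rate constant is k = F₀/M₀ = 470/4910 = 0.09572 yr⁻¹.
Solving dM/dt = F₁ − kM with M(0) = M₀ gives M(t) = F₁/k + (M₀ − F₁/k)·e^(−kt).
F₁/k = 660/0.09572 = 6894.9 Tg; kt = 0.09572 × 14.9 = 1.426, e^(−kt) = 0.2402.
M(14.9) = 6894.9 + (4910 − 6894.9) × 0.2402 = 6894.9 − 476.8 = 6418.1 Tg.

6420 Tg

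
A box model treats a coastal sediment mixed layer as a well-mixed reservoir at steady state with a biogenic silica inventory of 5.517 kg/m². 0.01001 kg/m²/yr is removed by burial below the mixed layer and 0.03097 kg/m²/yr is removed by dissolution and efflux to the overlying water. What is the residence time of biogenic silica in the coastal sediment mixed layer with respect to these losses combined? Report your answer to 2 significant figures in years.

Total removal = 0.01001 + 0.03097 = 0.040980 kg/m²/yr.
τ = M / ΣF_out = 5.517 / 0.040980 = 134.6 yr.

130 yr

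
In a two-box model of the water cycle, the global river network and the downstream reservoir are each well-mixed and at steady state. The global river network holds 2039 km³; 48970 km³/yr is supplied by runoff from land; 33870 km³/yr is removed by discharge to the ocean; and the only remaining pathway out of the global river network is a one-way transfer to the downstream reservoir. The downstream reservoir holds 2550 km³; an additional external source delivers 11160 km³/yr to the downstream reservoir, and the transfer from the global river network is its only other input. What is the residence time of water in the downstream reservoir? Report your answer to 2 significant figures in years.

Balance the global river network: ΣF_in = 48970 km³/yr.
Transfer to the downstream reservoir = ΣF_in − (33870) = 15100 km³/yr.
Total input to the downstream reservoir = 15100 + 11160 = 26260 km³/yr; at steady state this equals its total output.
τ = M / F = 2550 / 26260 = 0.09711 yr.

0.097 yr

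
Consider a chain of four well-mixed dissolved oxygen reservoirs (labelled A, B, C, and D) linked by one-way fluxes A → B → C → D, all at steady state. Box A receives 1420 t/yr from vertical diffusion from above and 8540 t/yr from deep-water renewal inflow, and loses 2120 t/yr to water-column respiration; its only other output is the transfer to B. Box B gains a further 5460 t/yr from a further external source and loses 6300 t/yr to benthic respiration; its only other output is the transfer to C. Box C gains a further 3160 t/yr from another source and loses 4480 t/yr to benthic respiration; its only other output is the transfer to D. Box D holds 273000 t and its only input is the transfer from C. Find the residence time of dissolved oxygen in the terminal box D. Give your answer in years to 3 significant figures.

48.1 yr

Box A: F(A→B) = (1420 + 8540) − 2120 = 7840.0 t/yr.
Box B: F(B→C) = (7840.0 + 5460) − 6300 = 7000.0 t/yr.
Box C: F(C→D) = (7000.0 + 3160) − 4480 = 5680.0 t/yr.
Box D throughput = its input = 5680.0 t/yr; τ = 273000 / 5680.0 = 48.06 yr.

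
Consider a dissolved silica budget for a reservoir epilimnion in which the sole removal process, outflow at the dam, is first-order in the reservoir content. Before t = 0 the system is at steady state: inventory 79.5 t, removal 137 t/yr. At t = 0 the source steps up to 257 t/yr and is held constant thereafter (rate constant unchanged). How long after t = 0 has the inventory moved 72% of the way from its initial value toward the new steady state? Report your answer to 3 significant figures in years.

0.739 yr

τ = M₀/F₀ = 79.5/137 = 0.5803 yr.
The remaining gap fraction is e^(−t/τ); 72% covered ⇒ e^(−t/τ) = 0.280.
t = −τ ln(0.280) = 0.5803 × 1.273 = 0.7387 yr.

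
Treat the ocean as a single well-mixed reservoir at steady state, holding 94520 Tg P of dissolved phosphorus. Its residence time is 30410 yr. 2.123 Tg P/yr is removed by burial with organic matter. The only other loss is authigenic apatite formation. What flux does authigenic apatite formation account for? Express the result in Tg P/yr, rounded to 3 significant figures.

0.985 Tg P/yr

Total removal F = M/τ = 94520 / 30410 = 3.108 Tg P/yr.
Authigenic apatite formation = F − (2.123) = 3.108 − 2.123 = 0.9852 Tg P/yr.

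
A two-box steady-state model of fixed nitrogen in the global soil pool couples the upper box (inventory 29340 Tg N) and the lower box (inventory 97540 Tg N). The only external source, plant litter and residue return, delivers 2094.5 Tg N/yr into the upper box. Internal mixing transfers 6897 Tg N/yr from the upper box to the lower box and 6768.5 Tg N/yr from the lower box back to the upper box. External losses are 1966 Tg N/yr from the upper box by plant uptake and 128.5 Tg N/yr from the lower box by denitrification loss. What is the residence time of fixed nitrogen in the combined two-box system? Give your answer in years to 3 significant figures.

60.6 yr

For the system as a whole, the A↔B exchange is internal and contributes nothing to the throughput; only the external sinks remove mass.
M_total = 29340 + 97540 = 126880 Tg N.
ΣF_external_out = 1966 + 128.5 = 2094.5 Tg N/yr.
τ = M_total / ΣF_ext = 126880 / 2094.5 = 60.58 yr.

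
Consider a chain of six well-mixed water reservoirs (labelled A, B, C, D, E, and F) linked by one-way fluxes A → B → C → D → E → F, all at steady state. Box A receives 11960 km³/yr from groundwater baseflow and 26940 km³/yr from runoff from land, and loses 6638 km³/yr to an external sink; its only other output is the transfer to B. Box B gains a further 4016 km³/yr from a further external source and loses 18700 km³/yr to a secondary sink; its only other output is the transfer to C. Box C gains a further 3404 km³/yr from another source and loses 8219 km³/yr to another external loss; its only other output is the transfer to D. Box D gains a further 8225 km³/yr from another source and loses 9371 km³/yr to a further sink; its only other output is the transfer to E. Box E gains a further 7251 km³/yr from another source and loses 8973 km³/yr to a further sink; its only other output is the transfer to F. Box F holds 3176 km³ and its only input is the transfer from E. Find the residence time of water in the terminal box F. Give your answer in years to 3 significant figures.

Box A: F(A→B) = (11960 + 26940) − 6638 = 32262 km³/yr.
Box B: F(B→C) = (32262 + 4016) − 18700 = 17578 km³/yr.
Box C: F(C→D) = (17578 + 3404) − 8219 = 12763 km³/yr.
Box D: F(D→E) = (12763 + 8225) − 9371 = 11617 km³/yr.
Box E: F(E→F) = (11617 + 7251) − 8973 = 9895.0 km³/yr.
Box F throughput = its input = 9895.0 km³/yr; τ = 3176 / 9895.0 = 0.3210 yr.

0.321 yr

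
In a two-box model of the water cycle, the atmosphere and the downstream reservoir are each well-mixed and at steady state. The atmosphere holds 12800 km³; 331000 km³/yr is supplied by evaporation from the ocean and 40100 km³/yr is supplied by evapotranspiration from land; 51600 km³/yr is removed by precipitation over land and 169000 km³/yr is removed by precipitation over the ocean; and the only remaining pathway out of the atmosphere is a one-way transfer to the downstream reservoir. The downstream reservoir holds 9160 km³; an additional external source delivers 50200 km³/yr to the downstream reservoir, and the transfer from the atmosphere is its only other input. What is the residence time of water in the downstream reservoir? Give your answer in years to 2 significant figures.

0.046 yr

Balance the atmosphere: ΣF_in = 331000 + 40100 = 371100 km³/yr.
Transfer to the downstream reservoir = ΣF_in − (51600 + 169000) = 150500 km³/yr.
Total input to the downstream reservoir = 150500 + 50200 = 200700 km³/yr; at steady state this equals its total output.
τ = M / F = 9160 / 200700 = 0.04564 yr.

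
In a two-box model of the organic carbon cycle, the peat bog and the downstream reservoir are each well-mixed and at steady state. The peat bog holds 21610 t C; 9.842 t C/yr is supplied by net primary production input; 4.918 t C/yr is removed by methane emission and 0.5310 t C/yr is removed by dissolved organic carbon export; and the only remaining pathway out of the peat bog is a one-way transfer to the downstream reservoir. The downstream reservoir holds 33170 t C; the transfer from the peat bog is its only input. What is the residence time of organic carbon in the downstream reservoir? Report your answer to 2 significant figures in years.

7600 yr

Balance the peat bog: ΣF_in = 9.8420 t C/yr.
Transfer to the downstream reservoir = ΣF_in − (4.918 + 0.5310) = 4.3930 t C/yr.
At steady state the output of the downstream reservoir equals its input, 4.3930 t C/yr.
τ = M / F = 33170 / 4.3930 = 7551 yr.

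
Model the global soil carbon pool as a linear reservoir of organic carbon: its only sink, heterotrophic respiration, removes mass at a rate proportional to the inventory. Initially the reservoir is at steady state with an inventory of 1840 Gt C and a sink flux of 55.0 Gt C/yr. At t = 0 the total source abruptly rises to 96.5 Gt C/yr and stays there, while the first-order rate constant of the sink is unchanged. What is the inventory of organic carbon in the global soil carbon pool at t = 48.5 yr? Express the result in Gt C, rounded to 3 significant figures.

2900 Gt C

τ = M₀/F₀ = 1840/55.0 = 33.45 yr; rate constant k = 1/τ.
New steady state M_∞ = F₁/k = F₁·τ = 96.5 × 33.45 = 3228.4 Gt C.
M(t) = M_∞ + (M₀ − M_∞)·e^(−t/τ); t/τ = 48.5/33.45 = 1.450, so e^(−t/τ) = 0.2346.
M(t) = 3228.4 − 1388 × 0.2346 = 2902.6 Gt C.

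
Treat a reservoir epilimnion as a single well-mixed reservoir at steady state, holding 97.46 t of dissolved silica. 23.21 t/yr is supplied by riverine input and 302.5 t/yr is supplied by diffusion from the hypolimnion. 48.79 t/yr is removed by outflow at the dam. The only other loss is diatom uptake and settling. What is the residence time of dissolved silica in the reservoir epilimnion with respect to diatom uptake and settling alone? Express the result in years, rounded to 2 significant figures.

At steady state ΣF_in = ΣF_out.
ΣF_in = 23.21 + 302.5 = 325.71 t/yr.
Diatom uptake and settling flux = ΣF_in − (48.79) = 325.71 − 48.79 = 276.9 t/yr.
τ = M / F = 97.46 / 276.9 = 0.3519 yr.

0.35 yr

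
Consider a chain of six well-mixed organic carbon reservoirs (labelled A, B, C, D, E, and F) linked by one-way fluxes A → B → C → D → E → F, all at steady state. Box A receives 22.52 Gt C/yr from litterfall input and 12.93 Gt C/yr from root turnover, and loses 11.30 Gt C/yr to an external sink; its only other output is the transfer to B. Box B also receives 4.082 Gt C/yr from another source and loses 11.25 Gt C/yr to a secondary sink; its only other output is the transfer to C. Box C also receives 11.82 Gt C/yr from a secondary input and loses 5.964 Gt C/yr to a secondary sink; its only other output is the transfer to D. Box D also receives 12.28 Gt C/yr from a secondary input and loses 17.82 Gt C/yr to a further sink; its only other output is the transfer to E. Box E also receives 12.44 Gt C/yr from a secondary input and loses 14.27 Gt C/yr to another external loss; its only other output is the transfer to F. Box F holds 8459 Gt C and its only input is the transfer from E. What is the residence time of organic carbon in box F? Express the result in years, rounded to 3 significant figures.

547 yr

Box A: F(A→B) = (22.52 + 12.93) − 11.30 = 24.150 Gt C/yr.
Box B: F(B→C) = (24.150 + 4.082) − 11.25 = 16.982 Gt C/yr.
Box C: F(C→D) = (16.982 + 11.82) − 5.964 = 22.838 Gt C/yr.
Box D: F(D→E) = (22.838 + 12.28) − 17.82 = 17.298 Gt C/yr.
Box E: F(E→F) = (17.298 + 12.44) − 14.27 = 15.468 Gt C/yr.
Box F throughput = its input = 15.468 Gt C/yr; τ = 8459 / 15.468 = 546.9 yr.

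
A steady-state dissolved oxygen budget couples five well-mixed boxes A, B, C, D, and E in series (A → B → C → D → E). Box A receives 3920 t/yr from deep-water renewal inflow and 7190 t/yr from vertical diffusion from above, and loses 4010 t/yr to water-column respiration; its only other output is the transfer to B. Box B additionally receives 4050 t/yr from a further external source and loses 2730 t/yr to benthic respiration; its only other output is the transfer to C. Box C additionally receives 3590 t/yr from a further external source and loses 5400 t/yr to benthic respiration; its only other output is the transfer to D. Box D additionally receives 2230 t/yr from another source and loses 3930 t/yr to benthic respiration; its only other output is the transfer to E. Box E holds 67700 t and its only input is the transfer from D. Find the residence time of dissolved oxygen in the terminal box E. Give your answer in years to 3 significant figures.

13.8 yr

Box A: F(A→B) = (3920 + 7190) − 4010 = 7100.0 t/yr.
Box B: F(B→C) = (7100.0 + 4050) − 2730 = 8420.0 t/yr.
Box C: F(C→D) = (8420.0 + 3590) − 5400 = 6610.0 t/yr.
Box D: F(D→E) = (6610.0 + 2230) − 3930 = 4910.0 t/yr.
Box E throughput = its input = 4910.0 t/yr; τ = 67700 / 4910.0 = 13.79 yr.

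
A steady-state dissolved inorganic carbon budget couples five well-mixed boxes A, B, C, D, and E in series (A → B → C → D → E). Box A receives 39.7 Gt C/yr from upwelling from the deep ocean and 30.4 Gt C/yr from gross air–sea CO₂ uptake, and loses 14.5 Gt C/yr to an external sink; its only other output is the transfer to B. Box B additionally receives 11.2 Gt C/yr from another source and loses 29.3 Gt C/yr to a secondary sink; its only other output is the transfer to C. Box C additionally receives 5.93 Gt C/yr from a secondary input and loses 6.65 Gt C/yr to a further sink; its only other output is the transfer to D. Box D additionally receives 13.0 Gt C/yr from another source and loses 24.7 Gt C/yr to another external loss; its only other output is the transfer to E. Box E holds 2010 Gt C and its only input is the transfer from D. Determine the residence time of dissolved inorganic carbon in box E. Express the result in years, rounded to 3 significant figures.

Box A: F(A→B) = (39.7 + 30.4) − 14.5 = 55.600 Gt C/yr.
Box B: F(B→C) = (55.600 + 11.2) − 29.3 = 37.500 Gt C/yr.
Box C: F(C→D) = (37.500 + 5.93) − 6.65 = 36.780 Gt C/yr.
Box D: F(D→E) = (36.780 + 13.0) − 24.7 = 25.080 Gt C/yr.
Box E throughput = its input = 25.080 Gt C/yr; τ = 2010 / 25.080 = 80.14 yr.

80.1 yr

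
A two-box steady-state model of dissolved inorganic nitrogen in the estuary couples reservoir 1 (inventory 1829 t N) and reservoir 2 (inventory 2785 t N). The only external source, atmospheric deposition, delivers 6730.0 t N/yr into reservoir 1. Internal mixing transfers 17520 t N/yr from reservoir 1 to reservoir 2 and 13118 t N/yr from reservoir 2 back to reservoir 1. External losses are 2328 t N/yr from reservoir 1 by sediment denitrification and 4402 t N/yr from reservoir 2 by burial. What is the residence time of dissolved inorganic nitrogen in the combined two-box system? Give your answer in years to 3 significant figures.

0.686 yr

Treat the two boxes together as one reservoir: the mixing fluxes between them are internal recycling, so τ = ΣM / Σ(external losses).
M_total = 1829 + 2785 = 4614.0 t N.
ΣF_external_out = 2328 + 4402 = 6730.0 t N/yr.
τ = M_total / ΣF_ext = 4614.0 / 6730.0 = 0.6856 yr.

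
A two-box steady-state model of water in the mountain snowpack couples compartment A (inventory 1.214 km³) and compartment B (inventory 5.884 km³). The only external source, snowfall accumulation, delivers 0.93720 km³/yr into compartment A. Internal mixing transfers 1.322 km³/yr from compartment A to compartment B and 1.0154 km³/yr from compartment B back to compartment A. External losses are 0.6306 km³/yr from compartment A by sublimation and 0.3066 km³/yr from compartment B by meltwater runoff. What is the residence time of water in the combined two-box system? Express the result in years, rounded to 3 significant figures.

7.57 yr

For the system as a whole, the A↔B exchange is internal and contributes nothing to the throughput; only the external sinks remove mass.
M_total = 1.214 + 5.884 = 7.0980 km³.
ΣF_external_out = 0.6306 + 0.3066 = 0.93720 km³/yr.
τ = M_total / ΣF_ext = 7.0980 / 0.93720 = 7.574 yr.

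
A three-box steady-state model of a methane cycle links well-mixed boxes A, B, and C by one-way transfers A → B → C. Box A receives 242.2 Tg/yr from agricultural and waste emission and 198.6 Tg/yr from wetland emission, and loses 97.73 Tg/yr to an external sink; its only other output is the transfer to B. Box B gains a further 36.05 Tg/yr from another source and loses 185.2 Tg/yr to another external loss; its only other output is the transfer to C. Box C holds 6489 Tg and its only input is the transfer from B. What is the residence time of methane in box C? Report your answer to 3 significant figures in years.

Box A: F(A→B) = (242.2 + 198.6) − 97.73 = 343.07 Tg/yr.
Box B: F(B→C) = (343.07 + 36.05) − 185.2 = 193.92 Tg/yr.
Box C throughput = its input = 193.92 Tg/yr; τ = 6489 / 193.92 = 33.46 yr.

33.5 yr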